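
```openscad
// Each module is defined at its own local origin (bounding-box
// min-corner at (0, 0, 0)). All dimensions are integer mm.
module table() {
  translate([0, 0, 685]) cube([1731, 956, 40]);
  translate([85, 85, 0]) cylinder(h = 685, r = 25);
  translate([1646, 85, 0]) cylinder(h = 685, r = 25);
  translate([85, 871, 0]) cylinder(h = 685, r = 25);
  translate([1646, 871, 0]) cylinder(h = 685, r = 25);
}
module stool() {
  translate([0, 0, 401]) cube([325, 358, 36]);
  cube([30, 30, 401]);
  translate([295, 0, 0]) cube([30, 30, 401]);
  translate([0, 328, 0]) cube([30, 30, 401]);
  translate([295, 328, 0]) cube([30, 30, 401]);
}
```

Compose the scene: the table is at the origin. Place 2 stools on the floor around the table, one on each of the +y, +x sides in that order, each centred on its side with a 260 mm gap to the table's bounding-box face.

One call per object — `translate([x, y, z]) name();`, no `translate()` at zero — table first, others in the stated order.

table();
translate([703, 1216, 0]) stool();
translate([1991, 299, 0]) stool();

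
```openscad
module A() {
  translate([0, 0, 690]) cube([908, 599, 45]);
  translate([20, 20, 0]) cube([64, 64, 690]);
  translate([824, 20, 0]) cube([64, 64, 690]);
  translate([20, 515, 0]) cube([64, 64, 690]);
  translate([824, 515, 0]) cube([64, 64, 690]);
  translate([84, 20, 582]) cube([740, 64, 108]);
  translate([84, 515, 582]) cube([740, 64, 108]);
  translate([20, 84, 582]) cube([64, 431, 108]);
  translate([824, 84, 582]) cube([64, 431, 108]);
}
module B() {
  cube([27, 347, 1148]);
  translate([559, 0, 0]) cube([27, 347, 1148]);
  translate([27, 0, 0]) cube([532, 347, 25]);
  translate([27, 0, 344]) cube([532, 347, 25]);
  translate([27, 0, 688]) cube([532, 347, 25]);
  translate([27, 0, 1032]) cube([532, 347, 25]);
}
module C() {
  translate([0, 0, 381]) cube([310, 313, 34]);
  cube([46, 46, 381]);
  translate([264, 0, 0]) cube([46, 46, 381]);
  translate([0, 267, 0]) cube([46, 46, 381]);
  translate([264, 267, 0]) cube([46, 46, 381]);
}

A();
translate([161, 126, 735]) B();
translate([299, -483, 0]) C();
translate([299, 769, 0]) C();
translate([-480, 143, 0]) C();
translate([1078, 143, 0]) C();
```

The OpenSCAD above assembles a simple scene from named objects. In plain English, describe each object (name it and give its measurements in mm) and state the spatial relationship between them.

A is a table with a 908×599 mm rectangular top, 45 mm thick, top surface at z = 735 mm, supported by four 64×64 mm square legs, each inset 20 mm from the nearest pair of top edges, running from the floor. Four apron rails, 64 mm thick and 108 mm tall, run between adjacent legs with their top edges flush with the underside of the top and their outer faces flush with the legs' outer faces.

B is an open bookshelf. Two side panels, each 27 mm thick, 347 mm deep and 1148 mm tall, stand 586 mm apart (outside-to-outside). Between them sit 4 shelves, each 25 mm thick and 347 mm deep, spanning the full gap between the sides. The bottom shelf rests on the floor (its underside at z = 0) and the clear gap between one shelf's top and the next shelf's underside is 319 mm.

C is a four-legged stool. The seat is a 310×313×34 mm slab whose top surface is at z = 415 mm; four square legs, each 46×46 mm in cross-section, run from the floor (z = 0) to the underside of the seat, each flush with a corner of the seat.

The bookshelf is on top of the table, centred. Four stools sit around the table at the −y, +y, −x, +x sides.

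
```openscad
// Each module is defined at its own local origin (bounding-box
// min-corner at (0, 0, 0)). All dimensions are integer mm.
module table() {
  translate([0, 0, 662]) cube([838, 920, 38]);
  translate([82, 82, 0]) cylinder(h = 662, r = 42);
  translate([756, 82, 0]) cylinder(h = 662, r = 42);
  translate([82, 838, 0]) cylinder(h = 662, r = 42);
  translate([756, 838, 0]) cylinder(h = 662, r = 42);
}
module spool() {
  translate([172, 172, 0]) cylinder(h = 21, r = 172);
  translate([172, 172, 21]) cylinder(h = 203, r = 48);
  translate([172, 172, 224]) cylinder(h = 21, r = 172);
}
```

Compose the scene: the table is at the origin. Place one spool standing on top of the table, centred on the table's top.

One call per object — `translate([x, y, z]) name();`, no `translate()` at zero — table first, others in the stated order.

table();
translate([247, 288, 700]) spool();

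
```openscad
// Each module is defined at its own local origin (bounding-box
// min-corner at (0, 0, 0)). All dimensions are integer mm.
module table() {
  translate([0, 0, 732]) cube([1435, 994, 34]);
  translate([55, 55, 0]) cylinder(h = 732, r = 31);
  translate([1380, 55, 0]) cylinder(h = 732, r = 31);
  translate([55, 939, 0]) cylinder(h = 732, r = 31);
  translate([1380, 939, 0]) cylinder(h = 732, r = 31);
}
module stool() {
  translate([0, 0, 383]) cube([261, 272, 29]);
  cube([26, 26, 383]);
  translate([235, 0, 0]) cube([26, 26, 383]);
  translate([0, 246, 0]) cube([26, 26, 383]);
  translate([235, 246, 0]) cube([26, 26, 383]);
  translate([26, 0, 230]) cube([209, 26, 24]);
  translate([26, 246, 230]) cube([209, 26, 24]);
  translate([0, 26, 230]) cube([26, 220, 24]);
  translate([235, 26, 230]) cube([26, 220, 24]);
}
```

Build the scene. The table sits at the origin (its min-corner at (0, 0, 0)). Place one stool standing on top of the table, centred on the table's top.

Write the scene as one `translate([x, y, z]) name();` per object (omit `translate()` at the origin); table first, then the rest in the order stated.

table();
translate([587, 361, 766]) stool();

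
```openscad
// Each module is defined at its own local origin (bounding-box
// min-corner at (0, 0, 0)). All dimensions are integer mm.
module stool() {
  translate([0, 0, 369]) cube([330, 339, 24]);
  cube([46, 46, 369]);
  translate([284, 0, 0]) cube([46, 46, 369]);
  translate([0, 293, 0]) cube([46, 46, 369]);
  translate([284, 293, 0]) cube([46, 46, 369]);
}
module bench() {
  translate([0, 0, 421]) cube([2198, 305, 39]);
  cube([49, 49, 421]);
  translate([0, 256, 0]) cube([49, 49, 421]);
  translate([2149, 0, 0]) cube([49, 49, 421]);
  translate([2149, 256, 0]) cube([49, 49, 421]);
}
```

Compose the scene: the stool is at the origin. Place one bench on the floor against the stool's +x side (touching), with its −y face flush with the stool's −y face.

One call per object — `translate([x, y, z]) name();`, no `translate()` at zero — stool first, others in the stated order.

stool();
translate([330, 0, 0]) bench();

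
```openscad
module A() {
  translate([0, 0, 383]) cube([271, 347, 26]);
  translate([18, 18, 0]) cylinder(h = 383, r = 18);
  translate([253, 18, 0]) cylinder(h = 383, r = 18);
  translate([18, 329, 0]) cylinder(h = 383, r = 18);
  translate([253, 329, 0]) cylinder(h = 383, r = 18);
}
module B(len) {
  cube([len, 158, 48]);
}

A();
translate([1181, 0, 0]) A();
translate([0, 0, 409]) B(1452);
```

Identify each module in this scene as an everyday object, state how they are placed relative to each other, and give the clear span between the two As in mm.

A is a stool. B is a beam. A beam spans the tops of two stools. The clear span between the two stools is 910 mm.

Second stool starts at x = 1181; first ends at x = 271; clear span = 1181 − 271 = 910 mm.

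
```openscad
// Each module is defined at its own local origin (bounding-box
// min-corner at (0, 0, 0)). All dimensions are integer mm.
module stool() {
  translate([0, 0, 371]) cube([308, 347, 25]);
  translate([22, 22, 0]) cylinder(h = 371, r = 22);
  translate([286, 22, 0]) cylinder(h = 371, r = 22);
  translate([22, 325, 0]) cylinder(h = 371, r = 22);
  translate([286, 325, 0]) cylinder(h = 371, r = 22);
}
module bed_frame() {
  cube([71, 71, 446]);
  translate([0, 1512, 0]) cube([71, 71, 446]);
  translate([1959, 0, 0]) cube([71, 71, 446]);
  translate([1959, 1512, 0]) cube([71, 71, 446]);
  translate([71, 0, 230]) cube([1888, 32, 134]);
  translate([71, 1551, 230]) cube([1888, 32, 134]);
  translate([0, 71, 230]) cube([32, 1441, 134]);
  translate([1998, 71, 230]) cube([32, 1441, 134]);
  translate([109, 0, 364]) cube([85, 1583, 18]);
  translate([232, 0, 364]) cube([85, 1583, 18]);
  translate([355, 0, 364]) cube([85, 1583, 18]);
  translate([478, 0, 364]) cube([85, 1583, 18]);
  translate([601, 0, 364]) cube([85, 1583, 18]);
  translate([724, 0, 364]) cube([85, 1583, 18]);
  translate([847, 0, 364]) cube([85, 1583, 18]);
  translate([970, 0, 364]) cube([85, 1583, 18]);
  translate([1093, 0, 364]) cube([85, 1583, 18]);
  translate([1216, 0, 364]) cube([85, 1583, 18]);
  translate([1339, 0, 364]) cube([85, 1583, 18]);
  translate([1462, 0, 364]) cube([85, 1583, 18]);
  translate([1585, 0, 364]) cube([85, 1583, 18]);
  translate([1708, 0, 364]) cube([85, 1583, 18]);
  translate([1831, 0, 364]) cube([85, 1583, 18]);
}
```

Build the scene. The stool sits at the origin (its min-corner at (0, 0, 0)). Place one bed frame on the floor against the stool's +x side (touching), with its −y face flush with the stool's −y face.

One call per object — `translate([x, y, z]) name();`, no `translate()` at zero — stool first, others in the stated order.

stool();
translate([308, 0, 0]) bed_frame();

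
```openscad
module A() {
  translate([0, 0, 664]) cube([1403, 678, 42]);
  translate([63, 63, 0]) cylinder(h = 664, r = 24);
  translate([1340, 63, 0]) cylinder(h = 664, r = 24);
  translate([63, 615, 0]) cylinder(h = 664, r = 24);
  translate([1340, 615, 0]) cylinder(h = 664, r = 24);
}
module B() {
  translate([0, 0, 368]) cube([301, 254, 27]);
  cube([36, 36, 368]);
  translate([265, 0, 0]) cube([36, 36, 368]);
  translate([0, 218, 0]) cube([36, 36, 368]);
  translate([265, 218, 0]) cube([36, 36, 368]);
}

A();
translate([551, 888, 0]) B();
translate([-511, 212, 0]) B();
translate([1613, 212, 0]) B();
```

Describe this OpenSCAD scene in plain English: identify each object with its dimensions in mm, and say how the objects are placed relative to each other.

A is a table: top 1403 mm (x) × 678 mm (y), 42 mm thick, upper face at z = 706 mm, on four round legs of 48 mm diameter, each leg's bounding box inset 39 mm from the nearest pair of top edges, running from z = 0 to the bottom of the top.

B is a simple wooden stool: a rectangular seat 301 mm (x) by 254 mm (y), 27 mm thick, top face at z = 395 mm, on four square legs, each 36×36 mm in cross-section. The legs rest on z = 0, each flush with a corner of the seat.

Three stools sit around the table at the +y, −x, +x sides.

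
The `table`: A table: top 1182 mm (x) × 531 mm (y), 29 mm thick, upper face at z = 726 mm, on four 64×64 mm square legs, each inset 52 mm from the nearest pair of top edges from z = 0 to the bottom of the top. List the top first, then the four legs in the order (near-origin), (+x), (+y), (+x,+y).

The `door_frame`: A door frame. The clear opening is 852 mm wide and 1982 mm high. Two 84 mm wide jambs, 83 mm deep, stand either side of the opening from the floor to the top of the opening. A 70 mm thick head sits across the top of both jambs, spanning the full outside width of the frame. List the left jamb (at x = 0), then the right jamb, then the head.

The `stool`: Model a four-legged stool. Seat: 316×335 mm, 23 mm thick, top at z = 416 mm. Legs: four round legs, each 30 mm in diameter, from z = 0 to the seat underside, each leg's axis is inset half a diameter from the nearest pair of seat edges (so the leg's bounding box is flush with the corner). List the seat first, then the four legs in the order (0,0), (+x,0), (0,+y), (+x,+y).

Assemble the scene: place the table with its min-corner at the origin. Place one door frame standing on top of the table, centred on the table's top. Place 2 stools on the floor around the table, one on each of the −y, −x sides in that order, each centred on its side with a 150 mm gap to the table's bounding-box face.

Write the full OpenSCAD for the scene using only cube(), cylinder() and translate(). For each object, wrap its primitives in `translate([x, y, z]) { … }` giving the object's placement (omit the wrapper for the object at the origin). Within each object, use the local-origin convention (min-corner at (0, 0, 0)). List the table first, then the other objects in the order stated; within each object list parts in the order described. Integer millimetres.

translate([0, 0, 697]) cube([1182, 531, 29]);
translate([52, 52, 0]) cube([64, 64, 697]);
translate([1066, 52, 0]) cube([64, 64, 697]);
translate([52, 415, 0]) cube([64, 64, 697]);
translate([1066, 415, 0]) cube([64, 64, 697]);
translate([81, 224, 726]) {
  cube([84, 83, 1982]);
  translate([936, 0, 0]) cube([84, 83, 1982]);
  translate([0, 0, 1982]) cube([1020, 83, 70]);
}
translate([433, -485, 0]) {
  translate([0, 0, 393]) cube([316, 335, 23]);
  translate([15, 15, 0]) cylinder(h = 393, r = 15);
  translate([301, 15, 0]) cylinder(h = 393, r = 15);
  translate([15, 320, 0]) cylinder(h = 393, r = 15);
  translate([301, 320, 0]) cylinder(h = 393, r = 15);
}
translate([-466, 98, 0]) {
  translate([0, 0, 393]) cube([316, 335, 23]);
  translate([15, 15, 0]) cylinder(h = 393, r = 15);
  translate([301, 15, 0]) cylinder(h = 393, r = 15);
  translate([15, 320, 0]) cylinder(h = 393, r = 15);
  translate([301, 320, 0]) cylinder(h = 393, r = 15);
}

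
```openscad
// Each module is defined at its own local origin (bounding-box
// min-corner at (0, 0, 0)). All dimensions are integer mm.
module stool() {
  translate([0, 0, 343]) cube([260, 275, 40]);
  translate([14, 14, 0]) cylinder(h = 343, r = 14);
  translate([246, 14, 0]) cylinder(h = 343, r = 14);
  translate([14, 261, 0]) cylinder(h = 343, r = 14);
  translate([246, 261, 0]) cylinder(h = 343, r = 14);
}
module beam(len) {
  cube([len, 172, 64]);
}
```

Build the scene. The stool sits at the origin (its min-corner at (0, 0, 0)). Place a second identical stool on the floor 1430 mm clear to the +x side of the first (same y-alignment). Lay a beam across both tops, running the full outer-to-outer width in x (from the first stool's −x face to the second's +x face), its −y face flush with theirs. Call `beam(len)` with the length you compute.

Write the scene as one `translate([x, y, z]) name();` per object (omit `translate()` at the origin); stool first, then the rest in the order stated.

stool();
translate([1690, 0, 0]) stool();
translate([0, 0, 383]) beam(1950);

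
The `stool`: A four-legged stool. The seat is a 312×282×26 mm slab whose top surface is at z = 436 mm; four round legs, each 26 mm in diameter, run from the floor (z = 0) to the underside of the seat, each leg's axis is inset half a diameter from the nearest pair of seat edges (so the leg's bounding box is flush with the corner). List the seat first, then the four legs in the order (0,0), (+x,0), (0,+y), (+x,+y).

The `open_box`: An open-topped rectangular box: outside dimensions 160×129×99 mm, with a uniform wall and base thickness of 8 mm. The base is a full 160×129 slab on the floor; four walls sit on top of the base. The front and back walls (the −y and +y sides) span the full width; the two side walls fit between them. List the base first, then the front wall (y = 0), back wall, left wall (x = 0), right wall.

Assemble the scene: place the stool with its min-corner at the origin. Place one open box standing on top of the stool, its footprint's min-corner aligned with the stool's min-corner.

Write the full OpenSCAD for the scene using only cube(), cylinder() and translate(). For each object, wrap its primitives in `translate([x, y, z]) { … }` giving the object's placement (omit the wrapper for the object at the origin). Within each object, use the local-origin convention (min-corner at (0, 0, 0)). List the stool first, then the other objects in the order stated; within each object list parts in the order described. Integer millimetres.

translate([0, 0, 410]) cube([312, 282, 26]);
translate([13, 13, 0]) cylinder(h = 410, r = 13);
translate([299, 13, 0]) cylinder(h = 410, r = 13);
translate([13, 269, 0]) cylinder(h = 410, r = 13);
translate([299, 269, 0]) cylinder(h = 410, r = 13);
translate([0, 0, 436]) {
  cube([160, 129, 8]);
  translate([0, 0, 8]) cube([160, 8, 91]);
  translate([0, 121, 8]) cube([160, 8, 91]);
  translate([0, 8, 8]) cube([8, 113, 91]);
  translate([152, 8, 8]) cube([8, 113, 91]);
}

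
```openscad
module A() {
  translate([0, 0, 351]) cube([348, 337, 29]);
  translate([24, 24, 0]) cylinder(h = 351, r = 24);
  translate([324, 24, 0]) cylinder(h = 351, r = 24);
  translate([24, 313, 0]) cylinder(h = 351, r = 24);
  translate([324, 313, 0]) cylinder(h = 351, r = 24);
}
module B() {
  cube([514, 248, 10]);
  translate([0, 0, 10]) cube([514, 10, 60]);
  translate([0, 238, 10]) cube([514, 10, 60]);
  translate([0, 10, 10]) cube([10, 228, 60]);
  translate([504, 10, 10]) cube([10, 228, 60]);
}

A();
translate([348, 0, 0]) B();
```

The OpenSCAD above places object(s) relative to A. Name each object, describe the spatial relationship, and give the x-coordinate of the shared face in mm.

A is a stool. B is an open box. The open box is against the stool's +x side, with their −y faces flush. The x-coordinate of the shared face is 348 mm.

The stool's +x face and the open box's −x face are both at x = 348 mm.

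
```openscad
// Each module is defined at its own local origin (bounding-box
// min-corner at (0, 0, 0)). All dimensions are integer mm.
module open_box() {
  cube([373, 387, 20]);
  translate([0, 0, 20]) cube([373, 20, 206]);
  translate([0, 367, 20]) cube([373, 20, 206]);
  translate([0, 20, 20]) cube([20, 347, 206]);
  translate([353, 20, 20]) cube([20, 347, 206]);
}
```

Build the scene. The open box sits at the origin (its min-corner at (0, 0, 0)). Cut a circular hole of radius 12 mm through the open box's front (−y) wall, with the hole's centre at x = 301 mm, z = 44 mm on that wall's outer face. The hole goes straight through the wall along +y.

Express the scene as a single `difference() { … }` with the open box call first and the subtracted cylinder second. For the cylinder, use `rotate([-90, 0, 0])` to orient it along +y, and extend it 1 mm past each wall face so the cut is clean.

difference() {
  open_box();
  translate([301, -1, 44]) rotate([-90, 0, 0]) cylinder(h = 22, r = 12);
}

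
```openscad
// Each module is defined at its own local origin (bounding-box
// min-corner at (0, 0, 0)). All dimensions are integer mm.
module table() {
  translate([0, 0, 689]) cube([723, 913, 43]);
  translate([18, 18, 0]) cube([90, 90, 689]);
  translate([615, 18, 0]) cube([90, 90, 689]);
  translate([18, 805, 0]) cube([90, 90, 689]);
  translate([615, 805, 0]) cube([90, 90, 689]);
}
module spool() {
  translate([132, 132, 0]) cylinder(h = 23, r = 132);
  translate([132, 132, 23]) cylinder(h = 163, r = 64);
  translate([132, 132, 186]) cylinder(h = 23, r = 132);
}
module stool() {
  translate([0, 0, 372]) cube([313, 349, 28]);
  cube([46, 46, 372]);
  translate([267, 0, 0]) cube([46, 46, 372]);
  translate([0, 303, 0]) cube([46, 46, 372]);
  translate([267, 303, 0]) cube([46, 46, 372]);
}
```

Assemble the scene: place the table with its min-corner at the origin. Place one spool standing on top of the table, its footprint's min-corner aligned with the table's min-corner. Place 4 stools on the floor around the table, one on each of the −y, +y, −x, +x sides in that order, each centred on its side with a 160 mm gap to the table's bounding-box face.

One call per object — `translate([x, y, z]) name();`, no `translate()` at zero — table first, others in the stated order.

table();
translate([0, 0, 732]) spool();
translate([205, -509, 0]) stool();
translate([205, 1073, 0]) stool();
translate([-473, 282, 0]) stool();
translate([883, 282, 0]) stool();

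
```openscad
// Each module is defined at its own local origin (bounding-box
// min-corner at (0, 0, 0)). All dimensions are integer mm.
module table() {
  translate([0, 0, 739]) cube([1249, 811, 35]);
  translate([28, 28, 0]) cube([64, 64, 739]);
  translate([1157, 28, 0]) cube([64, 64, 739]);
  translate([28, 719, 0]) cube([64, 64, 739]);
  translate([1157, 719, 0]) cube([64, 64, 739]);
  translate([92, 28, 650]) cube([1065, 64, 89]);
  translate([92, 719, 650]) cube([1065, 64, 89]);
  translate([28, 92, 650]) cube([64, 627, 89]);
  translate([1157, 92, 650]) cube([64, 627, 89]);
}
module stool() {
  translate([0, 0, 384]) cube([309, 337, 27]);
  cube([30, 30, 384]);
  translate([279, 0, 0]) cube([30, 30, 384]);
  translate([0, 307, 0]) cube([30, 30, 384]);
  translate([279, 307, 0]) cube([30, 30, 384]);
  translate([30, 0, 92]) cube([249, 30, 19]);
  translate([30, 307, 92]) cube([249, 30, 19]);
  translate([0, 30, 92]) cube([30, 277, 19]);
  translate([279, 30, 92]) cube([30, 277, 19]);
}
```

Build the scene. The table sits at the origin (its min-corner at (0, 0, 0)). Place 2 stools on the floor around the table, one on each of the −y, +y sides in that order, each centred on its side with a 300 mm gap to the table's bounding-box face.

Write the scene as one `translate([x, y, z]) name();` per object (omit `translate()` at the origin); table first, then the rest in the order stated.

table();
translate([470, -637, 0]) stool();
translate([470, 1111, 0]) stool();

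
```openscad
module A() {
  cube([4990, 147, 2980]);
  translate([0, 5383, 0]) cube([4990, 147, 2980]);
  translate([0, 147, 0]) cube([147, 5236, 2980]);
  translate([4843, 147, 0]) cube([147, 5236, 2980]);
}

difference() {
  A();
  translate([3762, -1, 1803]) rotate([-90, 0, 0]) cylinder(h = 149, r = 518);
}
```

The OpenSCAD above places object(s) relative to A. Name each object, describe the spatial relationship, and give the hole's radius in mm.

A is a house frame. The house frame has a circular hole through its front wall. The hole's radius is 518 mm.

The subtracted cylinder has r = 518 mm.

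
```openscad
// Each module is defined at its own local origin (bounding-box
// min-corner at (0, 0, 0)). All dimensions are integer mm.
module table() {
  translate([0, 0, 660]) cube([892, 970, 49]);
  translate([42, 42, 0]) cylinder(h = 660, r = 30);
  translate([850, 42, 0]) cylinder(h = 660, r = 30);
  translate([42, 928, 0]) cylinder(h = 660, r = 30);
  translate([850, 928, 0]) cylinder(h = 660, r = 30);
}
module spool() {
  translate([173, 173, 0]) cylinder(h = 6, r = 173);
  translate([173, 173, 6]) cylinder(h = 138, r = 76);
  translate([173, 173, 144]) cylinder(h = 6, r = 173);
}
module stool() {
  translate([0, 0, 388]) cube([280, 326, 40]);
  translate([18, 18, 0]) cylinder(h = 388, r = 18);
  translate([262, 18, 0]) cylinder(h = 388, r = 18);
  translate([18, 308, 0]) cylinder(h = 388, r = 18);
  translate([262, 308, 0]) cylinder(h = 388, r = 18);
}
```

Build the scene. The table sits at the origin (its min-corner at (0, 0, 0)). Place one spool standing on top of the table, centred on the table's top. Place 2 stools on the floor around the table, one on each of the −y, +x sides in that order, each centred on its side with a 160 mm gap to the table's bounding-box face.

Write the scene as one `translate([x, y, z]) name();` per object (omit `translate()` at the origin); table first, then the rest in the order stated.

table();
translate([273, 312, 709]) spool();
translate([306, -486, 0]) stool();
translate([1052, 322, 0]) stool();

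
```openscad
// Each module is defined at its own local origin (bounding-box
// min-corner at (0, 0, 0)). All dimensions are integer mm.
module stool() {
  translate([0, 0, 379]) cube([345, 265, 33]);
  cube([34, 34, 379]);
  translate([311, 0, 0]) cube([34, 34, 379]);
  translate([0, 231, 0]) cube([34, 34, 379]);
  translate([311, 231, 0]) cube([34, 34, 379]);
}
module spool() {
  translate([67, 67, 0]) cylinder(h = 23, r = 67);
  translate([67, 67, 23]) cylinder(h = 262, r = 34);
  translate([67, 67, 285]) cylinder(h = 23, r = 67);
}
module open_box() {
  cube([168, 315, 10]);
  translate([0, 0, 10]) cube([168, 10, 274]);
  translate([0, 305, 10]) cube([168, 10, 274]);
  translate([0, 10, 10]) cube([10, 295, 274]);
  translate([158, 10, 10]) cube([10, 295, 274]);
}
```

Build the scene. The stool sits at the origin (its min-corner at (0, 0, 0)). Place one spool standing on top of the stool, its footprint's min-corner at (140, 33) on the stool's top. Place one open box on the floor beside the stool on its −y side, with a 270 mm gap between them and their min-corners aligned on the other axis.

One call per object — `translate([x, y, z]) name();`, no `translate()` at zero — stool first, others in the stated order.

stool();
translate([140, 33, 412]) spool();
translate([0, -585, 0]) open_box();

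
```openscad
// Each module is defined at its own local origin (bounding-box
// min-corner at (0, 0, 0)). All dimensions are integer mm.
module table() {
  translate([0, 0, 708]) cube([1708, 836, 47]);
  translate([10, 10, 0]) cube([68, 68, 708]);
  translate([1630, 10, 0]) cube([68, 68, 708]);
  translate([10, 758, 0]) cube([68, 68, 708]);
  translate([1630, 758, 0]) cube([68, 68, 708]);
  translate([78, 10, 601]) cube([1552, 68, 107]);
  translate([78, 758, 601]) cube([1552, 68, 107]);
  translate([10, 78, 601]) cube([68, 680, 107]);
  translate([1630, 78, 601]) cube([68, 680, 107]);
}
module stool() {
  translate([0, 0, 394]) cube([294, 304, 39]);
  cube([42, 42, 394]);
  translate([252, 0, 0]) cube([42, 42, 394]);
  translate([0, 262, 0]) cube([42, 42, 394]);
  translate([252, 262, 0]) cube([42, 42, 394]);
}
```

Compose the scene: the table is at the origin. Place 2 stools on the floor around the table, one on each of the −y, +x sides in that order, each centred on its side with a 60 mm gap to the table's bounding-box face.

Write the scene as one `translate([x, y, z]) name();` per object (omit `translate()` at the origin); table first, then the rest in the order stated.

table();
translate([707, -364, 0]) stool();
translate([1768, 266, 0]) stool();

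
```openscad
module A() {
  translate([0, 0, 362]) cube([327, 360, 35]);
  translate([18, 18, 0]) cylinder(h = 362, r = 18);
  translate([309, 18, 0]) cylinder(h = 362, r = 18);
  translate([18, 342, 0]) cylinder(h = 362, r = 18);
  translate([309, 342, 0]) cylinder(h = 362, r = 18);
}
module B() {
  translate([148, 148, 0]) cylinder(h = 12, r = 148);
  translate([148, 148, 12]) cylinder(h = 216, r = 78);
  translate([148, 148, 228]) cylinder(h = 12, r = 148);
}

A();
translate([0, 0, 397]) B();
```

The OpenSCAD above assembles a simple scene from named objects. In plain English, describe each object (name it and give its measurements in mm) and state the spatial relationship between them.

A is a four-legged stool. The seat is a 327×360×35 mm slab whose top surface is at z = 397 mm; four round legs, each 36 mm in diameter, run from the floor (z = 0) to the underside of the seat, each leg's axis is inset half a diameter from the nearest pair of seat edges (so the leg's bounding box is flush with the corner).

B is a spool: two coaxial disc flanges of radius 148 mm and thickness 12 mm, joined by a core cylinder of radius 78 mm and height 216 mm. The lower flange rests on z = 0 and the three cylinders share a vertical axis.

The spool is on top of the stool.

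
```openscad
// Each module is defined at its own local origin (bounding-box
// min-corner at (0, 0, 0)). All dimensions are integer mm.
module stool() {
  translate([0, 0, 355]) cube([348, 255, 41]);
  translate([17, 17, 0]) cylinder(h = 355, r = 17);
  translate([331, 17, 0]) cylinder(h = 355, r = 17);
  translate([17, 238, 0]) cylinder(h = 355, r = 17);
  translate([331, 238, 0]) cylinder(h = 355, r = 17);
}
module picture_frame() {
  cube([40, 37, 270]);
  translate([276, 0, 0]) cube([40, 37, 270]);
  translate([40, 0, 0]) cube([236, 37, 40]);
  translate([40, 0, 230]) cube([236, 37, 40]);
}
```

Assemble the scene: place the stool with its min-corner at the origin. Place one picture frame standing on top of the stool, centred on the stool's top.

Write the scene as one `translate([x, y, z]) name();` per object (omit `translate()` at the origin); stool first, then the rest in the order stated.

stool();
translate([16, 109, 396]) picture_frame();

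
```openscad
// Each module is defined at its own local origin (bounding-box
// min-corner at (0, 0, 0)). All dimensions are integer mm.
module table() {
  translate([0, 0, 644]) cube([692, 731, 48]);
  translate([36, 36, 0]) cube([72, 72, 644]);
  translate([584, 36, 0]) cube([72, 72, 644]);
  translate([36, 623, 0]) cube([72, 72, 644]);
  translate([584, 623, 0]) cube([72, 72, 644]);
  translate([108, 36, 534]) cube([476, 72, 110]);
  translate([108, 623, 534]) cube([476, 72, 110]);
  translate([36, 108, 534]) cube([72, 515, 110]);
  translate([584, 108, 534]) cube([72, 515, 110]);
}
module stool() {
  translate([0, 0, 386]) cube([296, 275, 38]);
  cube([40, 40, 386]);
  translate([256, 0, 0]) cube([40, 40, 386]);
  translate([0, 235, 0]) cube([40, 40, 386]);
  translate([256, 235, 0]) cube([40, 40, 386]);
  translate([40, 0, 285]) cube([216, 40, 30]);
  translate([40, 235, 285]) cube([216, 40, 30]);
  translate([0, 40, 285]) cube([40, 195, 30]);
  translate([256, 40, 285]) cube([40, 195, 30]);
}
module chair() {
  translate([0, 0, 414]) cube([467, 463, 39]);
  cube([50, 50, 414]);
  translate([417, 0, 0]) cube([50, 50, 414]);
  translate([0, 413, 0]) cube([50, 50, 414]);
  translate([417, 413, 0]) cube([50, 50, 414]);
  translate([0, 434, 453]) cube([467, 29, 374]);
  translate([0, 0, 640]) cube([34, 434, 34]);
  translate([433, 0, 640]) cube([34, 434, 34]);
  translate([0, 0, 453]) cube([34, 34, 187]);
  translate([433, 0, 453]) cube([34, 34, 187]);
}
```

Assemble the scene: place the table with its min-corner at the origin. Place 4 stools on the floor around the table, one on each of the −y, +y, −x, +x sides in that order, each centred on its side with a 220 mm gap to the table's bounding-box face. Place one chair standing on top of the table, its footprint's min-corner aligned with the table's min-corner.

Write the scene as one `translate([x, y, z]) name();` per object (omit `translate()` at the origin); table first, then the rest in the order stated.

table();
translate([198, -495, 0]) stool();
translate([198, 951, 0]) stool();
translate([-516, 228, 0]) stool();
translate([912, 228, 0]) stool();
translate([0, 0, 692]) chair();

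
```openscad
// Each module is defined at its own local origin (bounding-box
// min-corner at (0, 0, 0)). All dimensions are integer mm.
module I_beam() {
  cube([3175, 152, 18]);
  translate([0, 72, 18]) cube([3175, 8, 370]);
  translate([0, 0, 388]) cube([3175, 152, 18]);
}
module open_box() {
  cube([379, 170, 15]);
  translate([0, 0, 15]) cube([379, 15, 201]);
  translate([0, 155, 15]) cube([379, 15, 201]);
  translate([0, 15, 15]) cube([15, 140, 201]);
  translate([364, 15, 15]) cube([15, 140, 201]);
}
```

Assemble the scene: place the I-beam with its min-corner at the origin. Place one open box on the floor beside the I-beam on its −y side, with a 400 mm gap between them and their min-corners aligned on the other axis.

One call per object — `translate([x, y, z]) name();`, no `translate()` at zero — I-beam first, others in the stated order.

I_beam();
translate([0, -570, 0]) open_box();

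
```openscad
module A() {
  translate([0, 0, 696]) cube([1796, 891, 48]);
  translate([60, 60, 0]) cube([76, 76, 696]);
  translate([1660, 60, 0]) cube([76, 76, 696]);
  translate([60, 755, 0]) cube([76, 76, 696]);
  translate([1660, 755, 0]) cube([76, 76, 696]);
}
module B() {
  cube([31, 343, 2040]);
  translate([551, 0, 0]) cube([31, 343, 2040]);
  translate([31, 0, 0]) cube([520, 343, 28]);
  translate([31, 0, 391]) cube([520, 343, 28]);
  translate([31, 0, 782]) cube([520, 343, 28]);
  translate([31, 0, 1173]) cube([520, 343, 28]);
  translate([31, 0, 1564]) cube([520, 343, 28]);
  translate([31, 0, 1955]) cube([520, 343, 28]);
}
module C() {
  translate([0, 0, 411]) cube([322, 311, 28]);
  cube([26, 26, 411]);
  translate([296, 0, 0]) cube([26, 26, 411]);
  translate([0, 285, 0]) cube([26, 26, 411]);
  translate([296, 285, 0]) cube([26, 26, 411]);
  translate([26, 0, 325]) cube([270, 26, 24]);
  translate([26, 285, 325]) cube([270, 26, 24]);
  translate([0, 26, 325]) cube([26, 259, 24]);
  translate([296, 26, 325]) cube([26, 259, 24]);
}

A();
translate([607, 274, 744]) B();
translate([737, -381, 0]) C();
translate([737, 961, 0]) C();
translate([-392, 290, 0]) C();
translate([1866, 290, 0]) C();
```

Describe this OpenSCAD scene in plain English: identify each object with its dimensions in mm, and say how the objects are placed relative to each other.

A is a table: top 1796 mm (x) × 891 mm (y), 48 mm thick, upper face at z = 744 mm, on four 76×76 mm square legs, each inset 60 mm from the nearest pair of top edges, running from z = 0 to the bottom of the top.

B is a bookshelf 582 mm wide overall, 343 mm deep and 2040 mm tall. The two sides are 31 mm thick vertical panels. 6 horizontal shelves of 28 mm thickness span between the inner faces of the sides; the lowest shelf sits on the floor and shelves are stacked with a clear vertical gap of 363 mm between each pair.

C is a four-legged stool. The seat is a 322×311×28 mm slab whose top surface is at z = 439 mm; four square legs, each 26×26 mm in cross-section, run from the floor (z = 0) to the underside of the seat, each flush with a corner of the seat. Four stretchers, 26 mm wide and 24 mm tall, connect adjacent legs with their undersides at z = 325 mm, each running between the inner faces of the legs it joins and aligned with the legs' outer faces on the other axis.

The bookshelf is on top of the table, centred. Four stools sit around the table at the −y, +y, −x, +x sides.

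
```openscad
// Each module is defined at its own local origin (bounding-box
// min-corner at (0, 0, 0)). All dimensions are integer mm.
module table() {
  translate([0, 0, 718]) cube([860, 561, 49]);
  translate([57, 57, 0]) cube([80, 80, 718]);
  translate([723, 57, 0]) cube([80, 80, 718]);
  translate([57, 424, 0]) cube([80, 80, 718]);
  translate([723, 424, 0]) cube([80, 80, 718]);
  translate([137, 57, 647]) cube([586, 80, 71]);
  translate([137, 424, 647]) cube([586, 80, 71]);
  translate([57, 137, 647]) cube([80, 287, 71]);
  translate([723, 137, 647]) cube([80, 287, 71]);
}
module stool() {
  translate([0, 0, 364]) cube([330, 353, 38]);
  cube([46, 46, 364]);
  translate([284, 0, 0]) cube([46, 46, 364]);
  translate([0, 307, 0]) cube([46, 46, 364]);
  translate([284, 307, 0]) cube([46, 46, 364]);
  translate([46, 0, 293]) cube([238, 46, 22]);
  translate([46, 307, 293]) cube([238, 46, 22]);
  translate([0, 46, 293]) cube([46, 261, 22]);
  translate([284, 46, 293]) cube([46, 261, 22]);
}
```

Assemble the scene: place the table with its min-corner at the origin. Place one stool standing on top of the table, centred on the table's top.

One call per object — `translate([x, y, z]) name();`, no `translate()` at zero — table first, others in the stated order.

table();
translate([265, 104, 767]) stool();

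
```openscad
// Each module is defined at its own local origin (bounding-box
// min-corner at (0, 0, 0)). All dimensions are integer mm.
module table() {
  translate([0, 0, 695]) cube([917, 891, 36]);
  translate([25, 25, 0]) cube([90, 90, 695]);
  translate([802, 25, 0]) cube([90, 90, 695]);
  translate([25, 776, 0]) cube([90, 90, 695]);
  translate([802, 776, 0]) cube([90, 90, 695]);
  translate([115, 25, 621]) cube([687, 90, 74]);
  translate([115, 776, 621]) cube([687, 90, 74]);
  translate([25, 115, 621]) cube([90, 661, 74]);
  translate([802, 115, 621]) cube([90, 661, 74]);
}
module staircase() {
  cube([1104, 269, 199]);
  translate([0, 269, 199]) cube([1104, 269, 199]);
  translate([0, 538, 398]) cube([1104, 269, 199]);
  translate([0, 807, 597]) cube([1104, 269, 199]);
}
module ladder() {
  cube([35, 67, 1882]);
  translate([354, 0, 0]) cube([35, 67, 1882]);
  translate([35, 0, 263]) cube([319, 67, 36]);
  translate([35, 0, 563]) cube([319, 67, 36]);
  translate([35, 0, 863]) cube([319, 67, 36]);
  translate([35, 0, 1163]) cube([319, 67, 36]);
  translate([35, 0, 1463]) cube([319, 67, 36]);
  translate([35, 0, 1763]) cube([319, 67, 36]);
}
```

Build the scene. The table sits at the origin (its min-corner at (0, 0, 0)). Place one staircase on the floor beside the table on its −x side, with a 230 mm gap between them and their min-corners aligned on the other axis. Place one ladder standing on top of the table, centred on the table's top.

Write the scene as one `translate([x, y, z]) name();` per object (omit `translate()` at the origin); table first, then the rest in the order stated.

table();
translate([-1334, 0, 0]) staircase();
translate([264, 412, 731]) ladder();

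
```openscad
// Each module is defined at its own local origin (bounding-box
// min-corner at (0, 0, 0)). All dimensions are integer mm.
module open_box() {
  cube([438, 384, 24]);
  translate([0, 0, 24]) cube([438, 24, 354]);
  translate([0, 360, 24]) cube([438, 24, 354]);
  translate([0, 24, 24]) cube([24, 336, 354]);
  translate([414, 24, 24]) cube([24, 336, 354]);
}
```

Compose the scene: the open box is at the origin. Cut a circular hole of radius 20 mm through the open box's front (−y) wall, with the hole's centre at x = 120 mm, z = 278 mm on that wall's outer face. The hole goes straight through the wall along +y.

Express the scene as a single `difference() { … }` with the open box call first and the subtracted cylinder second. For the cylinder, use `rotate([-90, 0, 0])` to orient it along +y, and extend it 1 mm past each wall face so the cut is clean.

difference() {
  open_box();
  translate([120, -1, 278]) rotate([-90, 0, 0]) cylinder(h = 26, r = 20);
}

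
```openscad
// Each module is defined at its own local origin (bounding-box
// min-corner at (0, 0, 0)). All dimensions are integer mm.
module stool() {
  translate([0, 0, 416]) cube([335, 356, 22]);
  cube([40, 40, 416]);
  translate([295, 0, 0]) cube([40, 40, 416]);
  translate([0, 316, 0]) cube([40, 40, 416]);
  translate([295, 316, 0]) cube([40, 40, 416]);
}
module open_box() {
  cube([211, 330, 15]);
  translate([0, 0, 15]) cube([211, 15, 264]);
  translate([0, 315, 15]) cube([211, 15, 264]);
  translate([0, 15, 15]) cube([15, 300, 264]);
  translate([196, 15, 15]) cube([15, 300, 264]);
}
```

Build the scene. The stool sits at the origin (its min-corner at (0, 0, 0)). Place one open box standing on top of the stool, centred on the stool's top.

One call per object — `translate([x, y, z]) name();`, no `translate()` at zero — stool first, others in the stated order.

stool();
translate([62, 13, 438]) open_box();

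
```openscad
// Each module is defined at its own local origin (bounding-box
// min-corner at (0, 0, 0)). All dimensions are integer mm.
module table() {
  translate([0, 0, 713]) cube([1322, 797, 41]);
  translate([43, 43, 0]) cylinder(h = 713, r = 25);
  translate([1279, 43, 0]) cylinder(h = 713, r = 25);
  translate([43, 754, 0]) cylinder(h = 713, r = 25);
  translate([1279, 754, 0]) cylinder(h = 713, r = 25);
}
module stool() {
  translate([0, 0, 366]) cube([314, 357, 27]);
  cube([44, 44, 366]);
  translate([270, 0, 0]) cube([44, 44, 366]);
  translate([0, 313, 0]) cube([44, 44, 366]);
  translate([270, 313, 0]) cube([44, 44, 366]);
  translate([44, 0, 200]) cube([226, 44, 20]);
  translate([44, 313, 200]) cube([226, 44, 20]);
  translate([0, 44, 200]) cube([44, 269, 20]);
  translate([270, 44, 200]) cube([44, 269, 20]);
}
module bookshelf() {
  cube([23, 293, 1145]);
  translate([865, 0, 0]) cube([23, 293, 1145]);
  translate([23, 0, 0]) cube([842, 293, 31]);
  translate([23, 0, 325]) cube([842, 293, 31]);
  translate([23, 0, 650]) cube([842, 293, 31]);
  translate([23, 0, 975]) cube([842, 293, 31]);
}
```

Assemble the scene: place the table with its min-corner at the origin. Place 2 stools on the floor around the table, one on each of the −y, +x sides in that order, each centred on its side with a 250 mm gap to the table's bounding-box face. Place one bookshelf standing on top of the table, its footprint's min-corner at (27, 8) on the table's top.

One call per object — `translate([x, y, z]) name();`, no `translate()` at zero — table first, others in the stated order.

table();
translate([504, -607, 0]) stool();
translate([1572, 220, 0]) stool();
translate([27, 8, 754]) bookshelf();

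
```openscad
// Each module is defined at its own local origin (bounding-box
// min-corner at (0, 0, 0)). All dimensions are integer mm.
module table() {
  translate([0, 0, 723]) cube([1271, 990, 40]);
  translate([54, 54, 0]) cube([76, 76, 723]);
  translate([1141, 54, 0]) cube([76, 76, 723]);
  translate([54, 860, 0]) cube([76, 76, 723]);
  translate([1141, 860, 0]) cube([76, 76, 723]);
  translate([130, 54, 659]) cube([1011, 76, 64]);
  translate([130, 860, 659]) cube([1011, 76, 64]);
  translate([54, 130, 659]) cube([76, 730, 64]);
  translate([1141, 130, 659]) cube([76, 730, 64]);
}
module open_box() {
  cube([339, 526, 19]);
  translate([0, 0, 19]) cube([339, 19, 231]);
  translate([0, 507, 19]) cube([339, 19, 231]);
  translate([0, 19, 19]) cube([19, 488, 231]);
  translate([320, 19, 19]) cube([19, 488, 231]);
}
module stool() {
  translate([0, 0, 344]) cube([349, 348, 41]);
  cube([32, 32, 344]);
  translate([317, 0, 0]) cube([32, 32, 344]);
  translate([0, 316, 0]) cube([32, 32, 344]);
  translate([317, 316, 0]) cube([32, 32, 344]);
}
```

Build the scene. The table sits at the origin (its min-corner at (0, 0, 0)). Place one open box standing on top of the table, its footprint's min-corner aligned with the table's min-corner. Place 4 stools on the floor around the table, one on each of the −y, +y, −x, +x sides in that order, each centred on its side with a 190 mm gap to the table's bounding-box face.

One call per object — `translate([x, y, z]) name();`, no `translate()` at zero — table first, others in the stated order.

table();
translate([0, 0, 763]) open_box();
translate([461, -538, 0]) stool();
translate([461, 1180, 0]) stool();
translate([-539, 321, 0]) stool();
translate([1461, 321, 0]) stool();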